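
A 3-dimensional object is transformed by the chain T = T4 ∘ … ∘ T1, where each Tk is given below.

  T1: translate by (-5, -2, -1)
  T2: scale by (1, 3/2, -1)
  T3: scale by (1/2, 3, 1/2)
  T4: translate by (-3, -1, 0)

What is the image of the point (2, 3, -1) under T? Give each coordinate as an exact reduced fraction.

T(p) = (-9/2, 7/2, 1)

T1 translate by (-5, -2, -1): (2, 3, -1) → (-3, 1, -2)
T2 scale by (1, 3/2, -1): (-3, 1, -2) → (-3, 3/2, 2)
T3 scale by (1/2, 3, 1/2): (-3, 3/2, 2) → (-3/2, 9/2, 1)
T4 translate by (-3, -1, 0): (-3/2, 9/2, 1) → (-9/2, 7/2, 1)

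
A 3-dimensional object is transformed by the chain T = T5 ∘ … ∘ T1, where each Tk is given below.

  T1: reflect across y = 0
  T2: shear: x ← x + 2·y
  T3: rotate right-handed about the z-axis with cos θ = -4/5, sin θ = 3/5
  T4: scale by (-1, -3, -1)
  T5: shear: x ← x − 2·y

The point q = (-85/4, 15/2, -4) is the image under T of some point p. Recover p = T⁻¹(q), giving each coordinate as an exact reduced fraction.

p = (-3, 7/4, 4)

T1 = [1 0 0 0; 0 -1 0 0; 0 0 1 0; 0 0 0 1]
T2·T1 = [1 -2 0 0; 0 -1 0 0; 0 0 1 0; 0 0 0 1]
T3·…·T1 = [-4/5 11/5 0 0; 3/5 -2/5 0 0; 0 0 1 0; 0 0 0 1]
T4·…·T1 = [4/5 -11/5 0 0; -9/5 6/5 0 0; 0 0 -1 0; 0 0 0 1]
T5·…·T1 = [22/5 -23/5 0 0; -9/5 6/5 0 0; 0 0 -1 0; 0 0 0 1]
det M = 3; M⁻¹ = [-2/5 -23/15 0 0; -3/5 -22/15 0 0; 0 0 -1 0; 0 0 0 1]
M⁻¹ · (-85/4, 15/2, -4)ᵀ = (-3, 7/4, 4)ᵀ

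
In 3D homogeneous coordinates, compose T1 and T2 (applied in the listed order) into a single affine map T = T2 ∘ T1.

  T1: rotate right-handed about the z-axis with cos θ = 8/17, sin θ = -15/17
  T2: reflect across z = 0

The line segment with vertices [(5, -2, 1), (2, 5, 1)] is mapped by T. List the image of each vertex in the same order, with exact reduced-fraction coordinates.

image vertices: (10/17, -91/17, -1), (91/17, 10/17, -1)

T1 rotate right-handed about the z-axis with cos θ = 8/17, sin θ = -15/17: (5, -2, 1) → (10/17, -91/17, 1); (2, 5, 1) → (91/17, 10/17, 1)
T2 reflect across z = 0: (10/17, -91/17, 1) → (10/17, -91/17, -1); (91/17, 10/17, 1) → (91/17, 10/17, -1)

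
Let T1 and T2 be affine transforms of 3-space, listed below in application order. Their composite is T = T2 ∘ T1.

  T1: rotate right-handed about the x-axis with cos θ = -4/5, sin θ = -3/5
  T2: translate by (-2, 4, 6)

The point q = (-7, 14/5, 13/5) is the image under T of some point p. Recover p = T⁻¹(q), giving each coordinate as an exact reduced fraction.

p = (-5, 3, 2)

T1 = [1 0 0 0; 0 -4/5 3/5 0; 0 -3/5 -4/5 0; 0 0 0 1]
T2·T1 = [1 0 0 -2; 0 -4/5 3/5 4; 0 -3/5 -4/5 6; 0 0 0 1]
det M = 1; M⁻¹ = [1 0 0 2; 0 -4/5 -3/5 34/5; 0 3/5 -4/5 12/5; 0 0 0 1]
M⁻¹ · (-7, 14/5, 13/5)ᵀ = (-5, 3, 2)ᵀ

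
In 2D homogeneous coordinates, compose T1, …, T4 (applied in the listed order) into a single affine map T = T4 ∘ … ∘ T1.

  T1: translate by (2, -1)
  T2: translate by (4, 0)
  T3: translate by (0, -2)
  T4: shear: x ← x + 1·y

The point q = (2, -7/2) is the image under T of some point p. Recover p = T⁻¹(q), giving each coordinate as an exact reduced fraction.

p = (-1/2, -1/2)

T1 = [1 0 2; 0 1 -1; 0 0 1]
T2·T1 = [1 0 6; 0 1 -1; 0 0 1]
T3·…·T1 = [1 0 6; 0 1 -3; 0 0 1]
T4·…·T1 = [1 1 3; 0 1 -3; 0 0 1]
det M = 1; M⁻¹ = [1 -1 -6; 0 1 3; 0 0 1]
M⁻¹ · (2, -7/2)ᵀ = (-1/2, -1/2)ᵀ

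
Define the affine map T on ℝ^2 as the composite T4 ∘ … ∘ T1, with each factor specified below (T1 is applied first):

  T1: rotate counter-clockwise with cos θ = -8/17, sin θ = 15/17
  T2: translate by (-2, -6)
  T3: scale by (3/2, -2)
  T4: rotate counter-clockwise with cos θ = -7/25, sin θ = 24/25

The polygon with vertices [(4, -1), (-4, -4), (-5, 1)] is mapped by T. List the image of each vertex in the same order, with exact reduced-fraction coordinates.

T1 rotate counter-clockwise with cos θ = -8/17, sin θ = 15/17: (4, -1) → (-1, 4); (-4, -4) → (92/17, -28/17); (-5, 1) → (25/17, -83/17)
T2 translate by (-2, -6): (-1, 4) → (-3, -2); (92/17, -28/17) → (58/17, -130/17); (25/17, -83/17) → (-9/17, -185/17)
T3 scale by (3/2, -2): (-3, -2) → (-9/2, 4); (58/17, -130/17) → (87/17, 260/17); (-9/17, -185/17) → (-27/34, 370/17)
T4 rotate counter-clockwise with cos θ = -7/25, sin θ = 24/25: (-9/2, 4) → (-129/50, -136/25); (87/17, 260/17) → (-6849/425, 268/425); (-27/34, 370/17) → (-17571/850, -2914/425)

image vertices: (-129/50, -136/25), (-6849/425, 268/425), (-17571/850, -2914/425)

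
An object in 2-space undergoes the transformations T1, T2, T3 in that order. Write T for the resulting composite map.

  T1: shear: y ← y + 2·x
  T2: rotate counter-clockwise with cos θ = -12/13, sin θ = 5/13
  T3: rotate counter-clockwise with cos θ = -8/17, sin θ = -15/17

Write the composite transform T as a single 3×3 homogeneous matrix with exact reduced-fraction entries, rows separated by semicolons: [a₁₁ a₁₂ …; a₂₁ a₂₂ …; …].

T = [-109/221 -140/221 0; 482/221 171/221 0; 0 0 1]

T1 = [1 0 0; 2 1 0; 0 0 1]
T2·T1 = [-22/13 -5/13 0; -19/13 -12/13 0; 0 0 1]
T3·…·T1 = [-109/221 -140/221 0; 482/221 171/221 0; 0 0 1]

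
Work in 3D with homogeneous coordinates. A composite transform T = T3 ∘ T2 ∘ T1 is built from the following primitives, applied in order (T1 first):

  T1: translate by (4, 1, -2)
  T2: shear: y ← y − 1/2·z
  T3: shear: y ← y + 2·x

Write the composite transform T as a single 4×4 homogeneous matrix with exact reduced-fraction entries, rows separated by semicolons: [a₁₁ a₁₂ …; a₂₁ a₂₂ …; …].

T = [1 0 0 4; 2 1 -1/2 10; 0 0 1 -2; 0 0 0 1]

T1 = [1 0 0 4; 0 1 0 1; 0 0 1 -2; 0 0 0 1]
T2·T1 = [1 0 0 4; 0 1 -1/2 2; 0 0 1 -2; 0 0 0 1]
T3·…·T1 = [1 0 0 4; 2 1 -1/2 10; 0 0 1 -2; 0 0 0 1]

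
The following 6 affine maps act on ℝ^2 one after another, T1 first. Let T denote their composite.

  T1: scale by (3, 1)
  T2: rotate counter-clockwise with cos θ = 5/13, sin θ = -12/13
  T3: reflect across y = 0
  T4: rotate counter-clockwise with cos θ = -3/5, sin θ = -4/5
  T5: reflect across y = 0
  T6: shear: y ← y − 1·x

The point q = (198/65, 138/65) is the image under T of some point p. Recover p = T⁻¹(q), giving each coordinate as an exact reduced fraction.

p = (2, 0)

T1 = [3 0 0; 0 1 0; 0 0 1]
T2·T1 = [15/13 12/13 0; -36/13 5/13 0; 0 0 1]
T3·…·T1 = [15/13 12/13 0; 36/13 -5/13 0; 0 0 1]
T4·…·T1 = [99/65 -56/65 0; -168/65 -33/65 0; 0 0 1]
T5·…·T1 = [99/65 -56/65 0; 168/65 33/65 0; 0 0 1]
T6·…·T1 = [99/65 -56/65 0; 69/65 89/65 0; 0 0 1]
det M = 3; M⁻¹ = [89/195 56/195 0; -23/65 33/65 0; 0 0 1]
M⁻¹ · (198/65, 138/65)ᵀ = (2, 0)ᵀ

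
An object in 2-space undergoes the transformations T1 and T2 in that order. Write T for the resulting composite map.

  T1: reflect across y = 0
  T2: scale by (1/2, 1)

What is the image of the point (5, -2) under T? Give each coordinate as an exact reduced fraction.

T1 reflect across y = 0: (5, -2) → (5, 2)
T2 scale by (1/2, 1): (5, 2) → (5/2, 2)

T(p) = (5/2, 2)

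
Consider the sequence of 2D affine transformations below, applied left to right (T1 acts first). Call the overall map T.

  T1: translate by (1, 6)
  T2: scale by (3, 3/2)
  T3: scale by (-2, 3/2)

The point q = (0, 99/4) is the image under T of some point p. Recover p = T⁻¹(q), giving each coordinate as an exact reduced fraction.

T1 = [1 0 1; 0 1 6; 0 0 1]
T2·T1 = [3 0 3; 0 3/2 9; 0 0 1]
T3·…·T1 = [-6 0 -6; 0 9/4 27/2; 0 0 1]
det M = -27/2; M⁻¹ = [-1/6 0 -1; 0 4/9 -6; 0 0 1]
M⁻¹ · (0, 99/4)ᵀ = (-1, 5)ᵀ

p = (-1, 5)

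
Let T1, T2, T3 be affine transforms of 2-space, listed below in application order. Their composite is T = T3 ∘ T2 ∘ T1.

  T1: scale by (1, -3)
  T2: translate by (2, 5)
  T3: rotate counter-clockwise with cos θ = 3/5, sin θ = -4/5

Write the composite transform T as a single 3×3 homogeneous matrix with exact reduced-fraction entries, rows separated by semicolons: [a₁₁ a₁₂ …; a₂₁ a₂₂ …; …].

T = [3/5 -12/5 26/5; -4/5 -9/5 7/5; 0 0 1]

T1 = [1 0 0; 0 -3 0; 0 0 1]
T2·T1 = [1 0 2; 0 -3 5; 0 0 1]
T3·…·T1 = [3/5 -12/5 26/5; -4/5 -9/5 7/5; 0 0 1]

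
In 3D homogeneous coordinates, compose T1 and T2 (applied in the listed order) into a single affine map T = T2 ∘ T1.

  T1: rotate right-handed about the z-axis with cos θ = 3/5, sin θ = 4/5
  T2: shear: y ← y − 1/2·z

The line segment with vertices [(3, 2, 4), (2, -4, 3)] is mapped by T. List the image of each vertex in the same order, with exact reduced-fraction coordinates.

image vertices: (1/5, 8/5, 4), (22/5, -23/10, 3)

T1 rotate right-handed about the z-axis with cos θ = 3/5, sin θ = 4/5: (3, 2, 4) → (1/5, 18/5, 4); (2, -4, 3) → (22/5, -4/5, 3)
T2 shear: y ← y − 1/2·z: (1/5, 18/5, 4) → (1/5, 8/5, 4); (22/5, -4/5, 3) → (22/5, -23/10, 3)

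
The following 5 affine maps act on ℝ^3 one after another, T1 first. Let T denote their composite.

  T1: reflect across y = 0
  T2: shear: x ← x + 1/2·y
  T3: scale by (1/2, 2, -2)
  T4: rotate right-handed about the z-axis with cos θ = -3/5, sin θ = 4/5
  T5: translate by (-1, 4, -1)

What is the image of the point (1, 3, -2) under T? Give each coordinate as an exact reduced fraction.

T(p) = (79/20, 37/5, 3)

T1 reflect across y = 0: (1, 3, -2) → (1, -3, -2)
T2 shear: x ← x + 1/2·y: (1, -3, -2) → (-1/2, -3, -2)
T3 scale by (1/2, 2, -2): (-1/2, -3, -2) → (-1/4, -6, 4)
T4 rotate right-handed about the z-axis with cos θ = -3/5, sin θ = 4/5: (-1/4, -6, 4) → (99/20, 17/5, 4)
T5 translate by (-1, 4, -1): (99/20, 17/5, 4) → (79/20, 37/5, 3)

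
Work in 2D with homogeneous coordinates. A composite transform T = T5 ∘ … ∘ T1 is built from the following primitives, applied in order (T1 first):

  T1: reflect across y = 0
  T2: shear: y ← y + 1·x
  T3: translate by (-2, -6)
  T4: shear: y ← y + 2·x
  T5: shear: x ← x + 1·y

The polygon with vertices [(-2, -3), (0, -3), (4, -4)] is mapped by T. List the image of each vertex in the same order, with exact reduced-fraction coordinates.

T1 reflect across y = 0: (-2, -3) → (-2, 3); (0, -3) → (0, 3); (4, -4) → (4, 4)
T2 shear: y ← y + 1·x: (-2, 3) → (-2, 1); (0, 3) → (0, 3); (4, 4) → (4, 8)
T3 translate by (-2, -6): (-2, 1) → (-4, -5); (0, 3) → (-2, -3); (4, 8) → (2, 2)
T4 shear: y ← y + 2·x: (-4, -5) → (-4, -13); (-2, -3) → (-2, -7); (2, 2) → (2, 6)
T5 shear: x ← x + 1·y: (-4, -13) → (-17, -13); (-2, -7) → (-9, -7); (2, 6) → (8, 6)

image vertices: (-17, -13), (-9, -7), (8, 6)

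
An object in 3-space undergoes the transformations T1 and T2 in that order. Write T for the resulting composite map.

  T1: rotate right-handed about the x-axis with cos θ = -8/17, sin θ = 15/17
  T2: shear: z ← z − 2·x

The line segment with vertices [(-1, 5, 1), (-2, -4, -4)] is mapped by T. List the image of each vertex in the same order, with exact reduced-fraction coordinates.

image vertices: (-1, -55/17, 101/17), (-2, 92/17, 40/17)

T1 rotate right-handed about the x-axis with cos θ = -8/17, sin θ = 15/17: (-1, 5, 1) → (-1, -55/17, 67/17); (-2, -4, -4) → (-2, 92/17, -28/17)
T2 shear: z ← z − 2·x: (-1, -55/17, 67/17) → (-1, -55/17, 101/17); (-2, 92/17, -28/17) → (-2, 92/17, 40/17)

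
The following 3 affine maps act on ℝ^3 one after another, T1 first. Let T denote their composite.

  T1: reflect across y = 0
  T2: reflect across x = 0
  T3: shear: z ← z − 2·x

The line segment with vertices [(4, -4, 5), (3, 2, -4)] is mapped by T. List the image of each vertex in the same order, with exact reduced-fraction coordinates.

T1 reflect across y = 0: (4, -4, 5) → (4, 4, 5); (3, 2, -4) → (3, -2, -4)
T2 reflect across x = 0: (4, 4, 5) → (-4, 4, 5); (3, -2, -4) → (-3, -2, -4)
T3 shear: z ← z − 2·x: (-4, 4, 5) → (-4, 4, 13); (-3, -2, -4) → (-3, -2, 2)

image vertices: (-4, 4, 13), (-3, -2, 2)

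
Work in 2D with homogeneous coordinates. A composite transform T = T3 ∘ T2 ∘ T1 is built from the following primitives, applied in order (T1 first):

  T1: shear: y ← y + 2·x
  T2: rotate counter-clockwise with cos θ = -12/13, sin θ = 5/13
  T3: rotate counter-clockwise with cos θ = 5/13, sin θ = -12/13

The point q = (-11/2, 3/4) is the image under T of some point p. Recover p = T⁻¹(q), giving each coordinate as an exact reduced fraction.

T1 = [1 0 0; 2 1 0; 0 0 1]
T2·T1 = [-22/13 -5/13 0; -19/13 -12/13 0; 0 0 1]
T3·…·T1 = [-2 -1 0; 1 0 0; 0 0 1]
det M = 1; M⁻¹ = [0 1 0; -1 -2 0; 0 0 1]
M⁻¹ · (-11/2, 3/4)ᵀ = (3/4, 4)ᵀ

p = (3/4, 4)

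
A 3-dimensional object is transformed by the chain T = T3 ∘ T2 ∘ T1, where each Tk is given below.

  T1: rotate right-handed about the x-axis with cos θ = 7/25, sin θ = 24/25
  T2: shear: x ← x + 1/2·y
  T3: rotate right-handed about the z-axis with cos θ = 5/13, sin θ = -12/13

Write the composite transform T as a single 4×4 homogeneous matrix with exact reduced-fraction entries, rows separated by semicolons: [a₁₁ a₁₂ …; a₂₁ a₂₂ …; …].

T1 = [1 0 0 0; 0 7/25 -24/25 0; 0 24/25 7/25 0; 0 0 0 1]
T2·T1 = [1 7/50 -12/25 0; 0 7/25 -24/25 0; 0 24/25 7/25 0; 0 0 0 1]
T3·…·T1 = [5/13 203/650 -348/325 0; -12/13 -7/325 24/325 0; 0 24/25 7/25 0; 0 0 0 1]

T = [5/13 203/650 -348/325 0; -12/13 -7/325 24/325 0; 0 24/25 7/25 0; 0 0 0 1]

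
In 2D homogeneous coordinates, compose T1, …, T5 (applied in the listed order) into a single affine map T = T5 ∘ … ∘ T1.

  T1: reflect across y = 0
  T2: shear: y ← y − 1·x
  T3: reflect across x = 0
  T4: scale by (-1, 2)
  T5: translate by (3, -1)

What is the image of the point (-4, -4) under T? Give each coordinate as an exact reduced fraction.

T(p) = (-1, 15)

T1 reflect across y = 0: (-4, -4) → (-4, 4)
T2 shear: y ← y − 1·x: (-4, 4) → (-4, 8)
T3 reflect across x = 0: (-4, 8) → (4, 8)
T4 scale by (-1, 2): (4, 8) → (-4, 16)
T5 translate by (3, -1): (-4, 16) → (-1, 15)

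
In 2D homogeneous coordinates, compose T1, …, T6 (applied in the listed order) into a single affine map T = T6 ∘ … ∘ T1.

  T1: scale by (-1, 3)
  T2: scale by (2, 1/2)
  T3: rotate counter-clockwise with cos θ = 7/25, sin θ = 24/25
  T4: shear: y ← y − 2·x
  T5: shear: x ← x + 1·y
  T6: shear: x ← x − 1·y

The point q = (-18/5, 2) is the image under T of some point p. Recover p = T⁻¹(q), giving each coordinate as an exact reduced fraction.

p = (3, 4/3)

T1 = [-1 0 0; 0 3 0; 0 0 1]
T2·T1 = [-2 0 0; 0 3/2 0; 0 0 1]
T3·…·T1 = [-14/25 -36/25 0; -48/25 21/50 0; 0 0 1]
T4·…·T1 = [-14/25 -36/25 0; -4/5 33/10 0; 0 0 1]
T5·…·T1 = [-34/25 93/50 0; -4/5 33/10 0; 0 0 1]
T6·…·T1 = [-14/25 -36/25 0; -4/5 33/10 0; 0 0 1]
det M = -3; M⁻¹ = [-11/10 -12/25 0; -4/15 14/75 0; 0 0 1]
M⁻¹ · (-18/5, 2)ᵀ = (3, 4/3)ᵀ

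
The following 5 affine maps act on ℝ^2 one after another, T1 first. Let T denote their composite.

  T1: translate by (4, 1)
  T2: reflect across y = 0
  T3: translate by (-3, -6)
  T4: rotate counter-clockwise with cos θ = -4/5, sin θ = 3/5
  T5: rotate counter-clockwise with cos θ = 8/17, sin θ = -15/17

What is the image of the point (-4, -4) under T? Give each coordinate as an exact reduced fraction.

T1 translate by (4, 1): (-4, -4) → (0, -3)
T2 reflect across y = 0: (0, -3) → (0, 3)
T3 translate by (-3, -6): (0, 3) → (-3, -3)
T4 rotate counter-clockwise with cos θ = -4/5, sin θ = 3/5: (-3, -3) → (21/5, 3/5)
T5 rotate counter-clockwise with cos θ = 8/17, sin θ = -15/17: (21/5, 3/5) → (213/85, -291/85)

T(p) = (213/85, -291/85)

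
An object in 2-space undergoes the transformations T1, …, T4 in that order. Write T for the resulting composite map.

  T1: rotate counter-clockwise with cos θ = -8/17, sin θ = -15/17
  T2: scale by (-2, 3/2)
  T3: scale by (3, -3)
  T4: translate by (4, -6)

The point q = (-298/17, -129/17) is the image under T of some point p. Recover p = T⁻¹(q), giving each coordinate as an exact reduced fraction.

T1 = [-8/17 15/17 0; -15/17 -8/17 0; 0 0 1]
T2·T1 = [16/17 -30/17 0; -45/34 -12/17 0; 0 0 1]
T3·…·T1 = [48/17 -90/17 0; 135/34 36/17 0; 0 0 1]
T4·…·T1 = [48/17 -90/17 4; 135/34 36/17 -6; 0 0 1]
det M = 27; M⁻¹ = [4/51 10/51 44/51; -5/34 16/153 62/51; 0 0 1]
M⁻¹ · (-298/17, -129/17)ᵀ = (-2, 3)ᵀ

p = (-2, 3)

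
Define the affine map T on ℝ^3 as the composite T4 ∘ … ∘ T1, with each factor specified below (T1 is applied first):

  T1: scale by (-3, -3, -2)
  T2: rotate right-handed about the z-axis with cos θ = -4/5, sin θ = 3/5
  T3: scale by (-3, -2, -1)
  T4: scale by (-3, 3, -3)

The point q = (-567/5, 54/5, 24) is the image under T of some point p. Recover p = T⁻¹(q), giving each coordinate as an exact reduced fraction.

T1 = [-3 0 0 0; 0 -3 0 0; 0 0 -2 0; 0 0 0 1]
T2·T1 = [12/5 9/5 0 0; -9/5 12/5 0 0; 0 0 -2 0; 0 0 0 1]
T3·…·T1 = [-36/5 -27/5 0 0; 18/5 -24/5 0 0; 0 0 2 0; 0 0 0 1]
T4·…·T1 = [108/5 81/5 0 0; 54/5 -72/5 0 0; 0 0 -6 0; 0 0 0 1]
det M = 2916; M⁻¹ = [4/135 1/30 0 0; 1/45 -2/45 0 0; 0 0 -1/6 0; 0 0 0 1]
M⁻¹ · (-567/5, 54/5, 24)ᵀ = (-3, -3, -4)ᵀ

p = (-3, -3, -4)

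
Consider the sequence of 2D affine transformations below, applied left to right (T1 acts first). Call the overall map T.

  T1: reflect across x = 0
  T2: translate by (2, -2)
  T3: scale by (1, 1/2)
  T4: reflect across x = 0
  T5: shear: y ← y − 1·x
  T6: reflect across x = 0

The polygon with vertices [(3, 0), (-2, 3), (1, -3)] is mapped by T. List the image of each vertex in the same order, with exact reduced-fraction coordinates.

image vertices: (-1, -2), (4, 9/2), (1, -3/2)

T1 reflect across x = 0: (3, 0) → (-3, 0); (-2, 3) → (2, 3); (1, -3) → (-1, -3)
T2 translate by (2, -2): (-3, 0) → (-1, -2); (2, 3) → (4, 1); (-1, -3) → (1, -5)
T3 scale by (1, 1/2): (-1, -2) → (-1, -1); (4, 1) → (4, 1/2); (1, -5) → (1, -5/2)
T4 reflect across x = 0: (-1, -1) → (1, -1); (4, 1/2) → (-4, 1/2); (1, -5/2) → (-1, -5/2)
T5 shear: y ← y − 1·x: (1, -1) → (1, -2); (-4, 1/2) → (-4, 9/2); (-1, -5/2) → (-1, -3/2)
T6 reflect across x = 0: (1, -2) → (-1, -2); (-4, 9/2) → (4, 9/2); (-1, -3/2) → (1, -3/2)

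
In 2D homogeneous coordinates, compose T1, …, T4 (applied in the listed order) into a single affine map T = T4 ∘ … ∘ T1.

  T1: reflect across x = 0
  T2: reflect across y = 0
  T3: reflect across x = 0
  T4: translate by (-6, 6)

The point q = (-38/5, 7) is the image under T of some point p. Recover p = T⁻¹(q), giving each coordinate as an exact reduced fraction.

p = (-8/5, -1)

T1 = [-1 0 0; 0 1 0; 0 0 1]
T2·T1 = [-1 0 0; 0 -1 0; 0 0 1]
T3·…·T1 = [1 0 0; 0 -1 0; 0 0 1]
T4·…·T1 = [1 0 -6; 0 -1 6; 0 0 1]
det M = -1; M⁻¹ = [1 0 6; 0 -1 6; 0 0 1]
M⁻¹ · (-38/5, 7)ᵀ = (-8/5, -1)ᵀ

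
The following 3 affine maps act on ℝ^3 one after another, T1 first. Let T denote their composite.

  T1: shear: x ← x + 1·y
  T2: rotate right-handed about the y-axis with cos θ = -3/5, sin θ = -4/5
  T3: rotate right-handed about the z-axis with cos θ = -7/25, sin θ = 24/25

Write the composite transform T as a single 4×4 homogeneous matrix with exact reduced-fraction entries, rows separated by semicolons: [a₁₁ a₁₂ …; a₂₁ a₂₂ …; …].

T1 = [1 1 0 0; 0 1 0 0; 0 0 1 0; 0 0 0 1]
T2·T1 = [-3/5 -3/5 -4/5 0; 0 1 0 0; 4/5 4/5 -3/5 0; 0 0 0 1]
T3·…·T1 = [21/125 -99/125 28/125 0; -72/125 -107/125 -96/125 0; 4/5 4/5 -3/5 0; 0 0 0 1]

T = [21/125 -99/125 28/125 0; -72/125 -107/125 -96/125 0; 4/5 4/5 -3/5 0; 0 0 0 1]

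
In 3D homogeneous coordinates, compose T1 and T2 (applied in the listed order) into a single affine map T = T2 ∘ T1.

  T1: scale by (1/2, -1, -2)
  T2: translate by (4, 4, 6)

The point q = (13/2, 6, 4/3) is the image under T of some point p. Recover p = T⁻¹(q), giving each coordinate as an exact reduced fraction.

T1 = [1/2 0 0 0; 0 -1 0 0; 0 0 -2 0; 0 0 0 1]
T2·T1 = [1/2 0 0 4; 0 -1 0 4; 0 0 -2 6; 0 0 0 1]
det M = 1; M⁻¹ = [2 0 0 -8; 0 -1 0 4; 0 0 -1/2 3; 0 0 0 1]
M⁻¹ · (13/2, 6, 4/3)ᵀ = (5, -2, 7/3)ᵀ

p = (5, -2, 7/3)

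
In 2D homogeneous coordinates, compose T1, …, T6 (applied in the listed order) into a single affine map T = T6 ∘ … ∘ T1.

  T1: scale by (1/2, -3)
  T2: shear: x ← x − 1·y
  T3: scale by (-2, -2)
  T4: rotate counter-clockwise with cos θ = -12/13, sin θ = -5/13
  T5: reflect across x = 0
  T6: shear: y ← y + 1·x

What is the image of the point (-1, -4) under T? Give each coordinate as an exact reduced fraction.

T1 scale by (1/2, -3): (-1, -4) → (-1/2, 12)
T2 shear: x ← x − 1·y: (-1/2, 12) → (-25/2, 12)
T3 scale by (-2, -2): (-25/2, 12) → (25, -24)
T4 rotate counter-clockwise with cos θ = -12/13, sin θ = -5/13: (25, -24) → (-420/13, 163/13)
T5 reflect across x = 0: (-420/13, 163/13) → (420/13, 163/13)
T6 shear: y ← y + 1·x: (420/13, 163/13) → (420/13, 583/13)

T(p) = (420/13, 583/13)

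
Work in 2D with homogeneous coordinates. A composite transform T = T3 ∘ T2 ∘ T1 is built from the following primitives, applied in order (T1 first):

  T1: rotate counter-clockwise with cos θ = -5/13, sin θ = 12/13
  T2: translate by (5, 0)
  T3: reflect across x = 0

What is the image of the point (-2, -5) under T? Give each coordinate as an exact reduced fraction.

T(p) = (-135/13, 1/13)

T1 rotate counter-clockwise with cos θ = -5/13, sin θ = 12/13: (-2, -5) → (70/13, 1/13)
T2 translate by (5, 0): (70/13, 1/13) → (135/13, 1/13)
T3 reflect across x = 0: (135/13, 1/13) → (-135/13, 1/13)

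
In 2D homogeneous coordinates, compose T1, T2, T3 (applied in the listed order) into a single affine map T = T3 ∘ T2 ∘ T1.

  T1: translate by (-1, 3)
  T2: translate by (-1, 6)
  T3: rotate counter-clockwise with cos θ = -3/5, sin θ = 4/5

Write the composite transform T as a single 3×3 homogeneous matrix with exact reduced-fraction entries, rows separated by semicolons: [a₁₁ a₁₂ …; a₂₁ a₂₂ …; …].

T1 = [1 0 -1; 0 1 3; 0 0 1]
T2·T1 = [1 0 -2; 0 1 9; 0 0 1]
T3·…·T1 = [-3/5 -4/5 -6; 4/5 -3/5 -7; 0 0 1]

T = [-3/5 -4/5 -6; 4/5 -3/5 -7; 0 0 1]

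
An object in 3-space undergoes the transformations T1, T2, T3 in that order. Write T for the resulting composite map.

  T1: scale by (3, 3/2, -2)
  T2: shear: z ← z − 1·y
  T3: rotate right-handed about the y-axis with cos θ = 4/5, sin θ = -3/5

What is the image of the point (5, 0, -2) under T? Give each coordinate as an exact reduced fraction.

T(p) = (48/5, 0, 61/5)

T1 scale by (3, 3/2, -2): (5, 0, -2) → (15, 0, 4)
T2 shear: z ← z − 1·y: (15, 0, 4) → (15, 0, 4)
T3 rotate right-handed about the y-axis with cos θ = 4/5, sin θ = -3/5: (15, 0, 4) → (48/5, 0, 61/5)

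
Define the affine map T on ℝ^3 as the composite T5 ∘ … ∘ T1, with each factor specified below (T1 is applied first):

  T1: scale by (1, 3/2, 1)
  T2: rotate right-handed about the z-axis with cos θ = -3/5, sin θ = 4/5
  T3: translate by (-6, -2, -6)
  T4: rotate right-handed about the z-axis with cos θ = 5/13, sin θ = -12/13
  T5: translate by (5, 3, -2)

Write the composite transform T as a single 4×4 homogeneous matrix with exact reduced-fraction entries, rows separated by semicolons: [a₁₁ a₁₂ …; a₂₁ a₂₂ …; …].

T = [33/65 -84/65 0 11/13; 56/65 99/130 0 101/13; 0 0 1 -8; 0 0 0 1]

T1 = [1 0 0 0; 0 3/2 0 0; 0 0 1 0; 0 0 0 1]
T2·T1 = [-3/5 -6/5 0 0; 4/5 -9/10 0 0; 0 0 1 0; 0 0 0 1]
T3·…·T1 = [-3/5 -6/5 0 -6; 4/5 -9/10 0 -2; 0 0 1 -6; 0 0 0 1]
T4·…·T1 = [33/65 -84/65 0 -54/13; 56/65 99/130 0 62/13; 0 0 1 -6; 0 0 0 1]
T5·…·T1 = [33/65 -84/65 0 11/13; 56/65 99/130 0 101/13; 0 0 1 -8; 0 0 0 1]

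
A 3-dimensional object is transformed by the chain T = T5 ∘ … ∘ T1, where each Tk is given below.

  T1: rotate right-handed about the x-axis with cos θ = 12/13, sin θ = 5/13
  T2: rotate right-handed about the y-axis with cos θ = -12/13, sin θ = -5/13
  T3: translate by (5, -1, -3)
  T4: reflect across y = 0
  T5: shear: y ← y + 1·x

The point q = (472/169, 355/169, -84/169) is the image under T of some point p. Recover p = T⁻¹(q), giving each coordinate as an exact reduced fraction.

T1 = [1 0 0 0; 0 12/13 -5/13 0; 0 5/13 12/13 0; 0 0 0 1]
T2·T1 = [-12/13 -25/169 -60/169 0; 0 12/13 -5/13 0; 5/13 -60/169 -144/169 0; 0 0 0 1]
T3·…·T1 = [-12/13 -25/169 -60/169 5; 0 12/13 -5/13 -1; 5/13 -60/169 -144/169 -3; 0 0 0 1]
T4·…·T1 = [-12/13 -25/169 -60/169 5; 0 -12/13 5/13 1; 5/13 -60/169 -144/169 -3; 0 0 0 1]
T5·…·T1 = [-12/13 -25/169 -60/169 5; -12/13 -181/169 5/169 6; 5/13 -60/169 -144/169 -3; 0 0 0 1]
det M = -1; M⁻¹ = [-12/13 0 5/13 75/13; 131/169 -12/13 -60/169 101/169; -125/169 5/13 -144/169 -197/169; 0 0 0 1]
M⁻¹ · (472/169, 355/169, -84/169)ᵀ = (3, 1, -2)ᵀ

p = (3, 1, -2)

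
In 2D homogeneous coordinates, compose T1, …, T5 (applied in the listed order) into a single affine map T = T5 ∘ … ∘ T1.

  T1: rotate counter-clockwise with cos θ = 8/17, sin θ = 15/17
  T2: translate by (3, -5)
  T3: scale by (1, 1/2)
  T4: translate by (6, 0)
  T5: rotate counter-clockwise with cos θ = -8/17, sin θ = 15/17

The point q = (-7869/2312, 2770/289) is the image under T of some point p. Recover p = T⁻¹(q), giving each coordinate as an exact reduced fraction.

p = (9/4, 0)

T1 = [8/17 -15/17 0; 15/17 8/17 0; 0 0 1]
T2·T1 = [8/17 -15/17 3; 15/17 8/17 -5; 0 0 1]
T3·…·T1 = [8/17 -15/17 3; 15/34 4/17 -5/2; 0 0 1]
T4·…·T1 = [8/17 -15/17 9; 15/34 4/17 -5/2; 0 0 1]
T5·…·T1 = [-353/578 60/289 -69/34; 60/289 -257/289 155/17; 0 0 1]
det M = 1/2; M⁻¹ = [-514/289 -120/289 3/17; -120/289 -353/289 175/17; 0 0 1]
M⁻¹ · (-7869/2312, 2770/289)ᵀ = (9/4, 0)ᵀ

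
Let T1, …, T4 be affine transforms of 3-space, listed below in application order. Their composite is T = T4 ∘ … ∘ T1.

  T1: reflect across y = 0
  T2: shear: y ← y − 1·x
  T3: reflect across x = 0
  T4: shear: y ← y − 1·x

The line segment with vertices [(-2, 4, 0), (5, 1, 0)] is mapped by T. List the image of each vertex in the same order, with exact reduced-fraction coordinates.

image vertices: (2, -4, 0), (-5, -1, 0)

T1 reflect across y = 0: (-2, 4, 0) → (-2, -4, 0); (5, 1, 0) → (5, -1, 0)
T2 shear: y ← y − 1·x: (-2, -4, 0) → (-2, -2, 0); (5, -1, 0) → (5, -6, 0)
T3 reflect across x = 0: (-2, -2, 0) → (2, -2, 0); (5, -6, 0) → (-5, -6, 0)
T4 shear: y ← y − 1·x: (2, -2, 0) → (2, -4, 0); (-5, -6, 0) → (-5, -1, 0)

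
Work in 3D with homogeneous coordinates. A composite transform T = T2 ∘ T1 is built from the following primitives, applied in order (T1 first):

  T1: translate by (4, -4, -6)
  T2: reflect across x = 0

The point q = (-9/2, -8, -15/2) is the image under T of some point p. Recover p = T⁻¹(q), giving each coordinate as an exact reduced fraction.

p = (1/2, -4, -3/2)

T1 = [1 0 0 4; 0 1 0 -4; 0 0 1 -6; 0 0 0 1]
T2·T1 = [-1 0 0 -4; 0 1 0 -4; 0 0 1 -6; 0 0 0 1]
det M = -1; M⁻¹ = [-1 0 0 -4; 0 1 0 4; 0 0 1 6; 0 0 0 1]
M⁻¹ · (-9/2, -8, -15/2)ᵀ = (1/2, -4, -3/2)ᵀ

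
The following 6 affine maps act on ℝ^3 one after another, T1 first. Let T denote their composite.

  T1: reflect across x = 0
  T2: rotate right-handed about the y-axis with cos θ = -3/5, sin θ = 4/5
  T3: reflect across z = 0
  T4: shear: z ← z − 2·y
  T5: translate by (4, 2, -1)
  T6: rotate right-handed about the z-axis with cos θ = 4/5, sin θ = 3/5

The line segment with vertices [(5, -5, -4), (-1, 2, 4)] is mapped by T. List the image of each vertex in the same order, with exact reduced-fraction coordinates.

image vertices: (121/25, -3/25, 13/5), (72/25, 179/25, -9/5)

T1 reflect across x = 0: (5, -5, -4) → (-5, -5, -4); (-1, 2, 4) → (1, 2, 4)
T2 rotate right-handed about the y-axis with cos θ = -3/5, sin θ = 4/5: (-5, -5, -4) → (-1/5, -5, 32/5); (1, 2, 4) → (13/5, 2, -16/5)
T3 reflect across z = 0: (-1/5, -5, 32/5) → (-1/5, -5, -32/5); (13/5, 2, -16/5) → (13/5, 2, 16/5)
T4 shear: z ← z − 2·y: (-1/5, -5, -32/5) → (-1/5, -5, 18/5); (13/5, 2, 16/5) → (13/5, 2, -4/5)
T5 translate by (4, 2, -1): (-1/5, -5, 18/5) → (19/5, -3, 13/5); (13/5, 2, -4/5) → (33/5, 4, -9/5)
T6 rotate right-handed about the z-axis with cos θ = 4/5, sin θ = 3/5: (19/5, -3, 13/5) → (121/25, -3/25, 13/5); (33/5, 4, -9/5) → (72/25, 179/25, -9/5)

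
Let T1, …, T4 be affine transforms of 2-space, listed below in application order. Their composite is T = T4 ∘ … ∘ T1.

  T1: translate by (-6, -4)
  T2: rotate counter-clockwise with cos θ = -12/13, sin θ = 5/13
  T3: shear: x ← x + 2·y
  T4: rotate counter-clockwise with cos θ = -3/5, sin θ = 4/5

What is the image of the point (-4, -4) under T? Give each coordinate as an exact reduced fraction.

T(p) = (-188/13, 174/13)

T1 translate by (-6, -4): (-4, -4) → (-10, -8)
T2 rotate counter-clockwise with cos θ = -12/13, sin θ = 5/13: (-10, -8) → (160/13, 46/13)
T3 shear: x ← x + 2·y: (160/13, 46/13) → (252/13, 46/13)
T4 rotate counter-clockwise with cos θ = -3/5, sin θ = 4/5: (252/13, 46/13) → (-188/13, 174/13)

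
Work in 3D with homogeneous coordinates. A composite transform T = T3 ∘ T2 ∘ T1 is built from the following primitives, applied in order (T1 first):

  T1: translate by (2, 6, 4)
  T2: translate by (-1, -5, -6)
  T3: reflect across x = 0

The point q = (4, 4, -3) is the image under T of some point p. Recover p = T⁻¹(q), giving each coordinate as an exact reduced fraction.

T1 = [1 0 0 2; 0 1 0 6; 0 0 1 4; 0 0 0 1]
T2·T1 = [1 0 0 1; 0 1 0 1; 0 0 1 -2; 0 0 0 1]
T3·…·T1 = [-1 0 0 -1; 0 1 0 1; 0 0 1 -2; 0 0 0 1]
det M = -1; M⁻¹ = [-1 0 0 -1; 0 1 0 -1; 0 0 1 2; 0 0 0 1]
M⁻¹ · (4, 4, -3)ᵀ = (-5, 3, -1)ᵀ

p = (-5, 3, -1)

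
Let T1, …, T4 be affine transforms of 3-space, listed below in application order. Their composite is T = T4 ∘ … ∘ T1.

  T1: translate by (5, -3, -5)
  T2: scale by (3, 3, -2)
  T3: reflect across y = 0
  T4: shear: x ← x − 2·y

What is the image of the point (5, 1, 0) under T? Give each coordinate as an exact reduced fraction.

T1 translate by (5, -3, -5): (5, 1, 0) → (10, -2, -5)
T2 scale by (3, 3, -2): (10, -2, -5) → (30, -6, 10)
T3 reflect across y = 0: (30, -6, 10) → (30, 6, 10)
T4 shear: x ← x − 2·y: (30, 6, 10) → (18, 6, 10)

T(p) = (18, 6, 10)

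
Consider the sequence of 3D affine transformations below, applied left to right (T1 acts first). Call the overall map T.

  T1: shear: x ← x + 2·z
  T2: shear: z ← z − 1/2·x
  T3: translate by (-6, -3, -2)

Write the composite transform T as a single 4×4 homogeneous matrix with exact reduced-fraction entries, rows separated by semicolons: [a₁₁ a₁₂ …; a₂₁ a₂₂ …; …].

T1 = [1 0 2 0; 0 1 0 0; 0 0 1 0; 0 0 0 1]
T2·T1 = [1 0 2 0; 0 1 0 0; -1/2 0 0 0; 0 0 0 1]
T3·…·T1 = [1 0 2 -6; 0 1 0 -3; -1/2 0 0 -2; 0 0 0 1]

T = [1 0 2 -6; 0 1 0 -3; -1/2 0 0 -2; 0 0 0 1]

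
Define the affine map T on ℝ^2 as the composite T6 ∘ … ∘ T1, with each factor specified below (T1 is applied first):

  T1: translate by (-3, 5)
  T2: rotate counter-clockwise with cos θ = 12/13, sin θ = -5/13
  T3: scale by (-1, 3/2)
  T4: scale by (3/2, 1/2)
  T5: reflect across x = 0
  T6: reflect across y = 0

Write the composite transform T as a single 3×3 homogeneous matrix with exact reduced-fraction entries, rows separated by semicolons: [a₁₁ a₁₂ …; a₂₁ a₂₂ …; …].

T1 = [1 0 -3; 0 1 5; 0 0 1]
T2·T1 = [12/13 5/13 -11/13; -5/13 12/13 75/13; 0 0 1]
T3·…·T1 = [-12/13 -5/13 11/13; -15/26 18/13 225/26; 0 0 1]
T4·…·T1 = [-18/13 -15/26 33/26; -15/52 9/13 225/52; 0 0 1]
T5·…·T1 = [18/13 15/26 -33/26; -15/52 9/13 225/52; 0 0 1]
T6·…·T1 = [18/13 15/26 -33/26; 15/52 -9/13 -225/52; 0 0 1]

T = [18/13 15/26 -33/26; 15/52 -9/13 -225/52; 0 0 1]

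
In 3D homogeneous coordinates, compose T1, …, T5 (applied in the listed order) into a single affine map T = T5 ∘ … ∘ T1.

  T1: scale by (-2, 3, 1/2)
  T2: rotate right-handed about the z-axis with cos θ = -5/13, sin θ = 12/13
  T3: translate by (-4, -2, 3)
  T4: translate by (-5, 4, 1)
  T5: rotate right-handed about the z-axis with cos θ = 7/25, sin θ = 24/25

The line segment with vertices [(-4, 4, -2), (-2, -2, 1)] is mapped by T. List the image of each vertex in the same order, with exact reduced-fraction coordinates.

T1 scale by (-2, 3, 1/2): (-4, 4, -2) → (8, 12, -1); (-2, -2, 1) → (4, -6, 1/2)
T2 rotate right-handed about the z-axis with cos θ = -5/13, sin θ = 12/13: (8, 12, -1) → (-184/13, 36/13, -1); (4, -6, 1/2) → (4, 6, 1/2)
T3 translate by (-4, -2, 3): (-184/13, 36/13, -1) → (-236/13, 10/13, 2); (4, 6, 1/2) → (0, 4, 7/2)
T4 translate by (-5, 4, 1): (-236/13, 10/13, 2) → (-301/13, 62/13, 3); (0, 4, 7/2) → (-5, 8, 9/2)
T5 rotate right-handed about the z-axis with cos θ = 7/25, sin θ = 24/25: (-301/13, 62/13, 3) → (-719/65, -1358/65, 3); (-5, 8, 9/2) → (-227/25, -64/25, 9/2)

image vertices: (-719/65, -1358/65, 3), (-227/25, -64/25, 9/2)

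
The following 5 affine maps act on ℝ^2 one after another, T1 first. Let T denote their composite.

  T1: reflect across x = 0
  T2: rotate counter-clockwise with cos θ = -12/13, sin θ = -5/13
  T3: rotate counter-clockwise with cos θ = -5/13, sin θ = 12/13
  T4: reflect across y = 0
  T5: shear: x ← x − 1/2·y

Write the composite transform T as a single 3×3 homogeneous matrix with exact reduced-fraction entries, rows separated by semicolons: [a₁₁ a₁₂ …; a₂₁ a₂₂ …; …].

T = [-121/338 179/169 0; -119/169 -120/169 0; 0 0 1]

T1 = [-1 0 0; 0 1 0; 0 0 1]
T2·T1 = [12/13 5/13 0; 5/13 -12/13 0; 0 0 1]
T3·…·T1 = [-120/169 119/169 0; 119/169 120/169 0; 0 0 1]
T4·…·T1 = [-120/169 119/169 0; -119/169 -120/169 0; 0 0 1]
T5·…·T1 = [-121/338 179/169 0; -119/169 -120/169 0; 0 0 1]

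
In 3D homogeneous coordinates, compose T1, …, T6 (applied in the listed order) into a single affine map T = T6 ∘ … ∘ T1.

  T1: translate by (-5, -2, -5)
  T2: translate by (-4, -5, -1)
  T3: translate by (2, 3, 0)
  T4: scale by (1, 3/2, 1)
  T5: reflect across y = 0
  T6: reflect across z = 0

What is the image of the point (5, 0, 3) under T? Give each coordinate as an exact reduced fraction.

T1 translate by (-5, -2, -5): (5, 0, 3) → (0, -2, -2)
T2 translate by (-4, -5, -1): (0, -2, -2) → (-4, -7, -3)
T3 translate by (2, 3, 0): (-4, -7, -3) → (-2, -4, -3)
T4 scale by (1, 3/2, 1): (-2, -4, -3) → (-2, -6, -3)
T5 reflect across y = 0: (-2, -6, -3) → (-2, 6, -3)
T6 reflect across z = 0: (-2, 6, -3) → (-2, 6, 3)

T(p) = (-2, 6, 3)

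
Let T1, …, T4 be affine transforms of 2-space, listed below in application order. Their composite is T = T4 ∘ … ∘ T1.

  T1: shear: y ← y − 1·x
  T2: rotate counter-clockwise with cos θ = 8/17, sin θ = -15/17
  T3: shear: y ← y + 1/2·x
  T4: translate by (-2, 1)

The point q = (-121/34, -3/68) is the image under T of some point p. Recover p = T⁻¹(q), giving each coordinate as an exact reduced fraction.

p = (-1/2, -2)

T1 = [1 0 0; -1 1 0; 0 0 1]
T2·T1 = [-7/17 15/17 0; -23/17 8/17 0; 0 0 1]
T3·…·T1 = [-7/17 15/17 0; -53/34 31/34 0; 0 0 1]
T4·…·T1 = [-7/17 15/17 -2; -53/34 31/34 1; 0 0 1]
det M = 1; M⁻¹ = [31/34 -15/17 46/17; 53/34 -7/17 60/17; 0 0 1]
M⁻¹ · (-121/34, -3/68)ᵀ = (-1/2, -2)ᵀ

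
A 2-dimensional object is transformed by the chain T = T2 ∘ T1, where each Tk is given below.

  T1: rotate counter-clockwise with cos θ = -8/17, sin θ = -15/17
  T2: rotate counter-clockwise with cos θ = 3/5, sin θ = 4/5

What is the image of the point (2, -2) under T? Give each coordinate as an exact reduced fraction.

T(p) = (-82/85, -226/85)

T1 rotate counter-clockwise with cos θ = -8/17, sin θ = -15/17: (2, -2) → (-46/17, -14/17)
T2 rotate counter-clockwise with cos θ = 3/5, sin θ = 4/5: (-46/17, -14/17) → (-82/85, -226/85)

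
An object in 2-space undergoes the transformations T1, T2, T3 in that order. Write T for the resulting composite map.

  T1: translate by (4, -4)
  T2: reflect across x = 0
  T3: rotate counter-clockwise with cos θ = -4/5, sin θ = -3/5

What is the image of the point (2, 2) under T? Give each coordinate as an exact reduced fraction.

T(p) = (18/5, 26/5)

T1 translate by (4, -4): (2, 2) → (6, -2)
T2 reflect across x = 0: (6, -2) → (-6, -2)
T3 rotate counter-clockwise with cos θ = -4/5, sin θ = -3/5: (-6, -2) → (18/5, 26/5)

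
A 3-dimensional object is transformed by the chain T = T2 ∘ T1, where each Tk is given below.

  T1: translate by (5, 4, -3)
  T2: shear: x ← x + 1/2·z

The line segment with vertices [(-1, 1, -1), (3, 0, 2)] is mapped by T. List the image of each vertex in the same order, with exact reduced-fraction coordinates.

image vertices: (2, 5, -4), (15/2, 4, -1)

T1 translate by (5, 4, -3): (-1, 1, -1) → (4, 5, -4); (3, 0, 2) → (8, 4, -1)
T2 shear: x ← x + 1/2·z: (4, 5, -4) → (2, 5, -4); (8, 4, -1) → (15/2, 4, -1)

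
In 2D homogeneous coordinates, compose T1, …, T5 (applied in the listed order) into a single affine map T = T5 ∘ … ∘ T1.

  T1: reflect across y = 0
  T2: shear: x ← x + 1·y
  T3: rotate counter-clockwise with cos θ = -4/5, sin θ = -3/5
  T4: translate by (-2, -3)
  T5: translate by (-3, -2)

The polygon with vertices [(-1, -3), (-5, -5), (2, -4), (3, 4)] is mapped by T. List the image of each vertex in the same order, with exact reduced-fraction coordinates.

T1 reflect across y = 0: (-1, -3) → (-1, 3); (-5, -5) → (-5, 5); (2, -4) → (2, 4); (3, 4) → (3, -4)
T2 shear: x ← x + 1·y: (-1, 3) → (2, 3); (-5, 5) → (0, 5); (2, 4) → (6, 4); (3, -4) → (-1, -4)
T3 rotate counter-clockwise with cos θ = -4/5, sin θ = -3/5: (2, 3) → (1/5, -18/5); (0, 5) → (3, -4); (6, 4) → (-12/5, -34/5); (-1, -4) → (-8/5, 19/5)
T4 translate by (-2, -3): (1/5, -18/5) → (-9/5, -33/5); (3, -4) → (1, -7); (-12/5, -34/5) → (-22/5, -49/5); (-8/5, 19/5) → (-18/5, 4/5)
T5 translate by (-3, -2): (-9/5, -33/5) → (-24/5, -43/5); (1, -7) → (-2, -9); (-22/5, -49/5) → (-37/5, -59/5); (-18/5, 4/5) → (-33/5, -6/5)

image vertices: (-24/5, -43/5), (-2, -9), (-37/5, -59/5), (-33/5, -6/5)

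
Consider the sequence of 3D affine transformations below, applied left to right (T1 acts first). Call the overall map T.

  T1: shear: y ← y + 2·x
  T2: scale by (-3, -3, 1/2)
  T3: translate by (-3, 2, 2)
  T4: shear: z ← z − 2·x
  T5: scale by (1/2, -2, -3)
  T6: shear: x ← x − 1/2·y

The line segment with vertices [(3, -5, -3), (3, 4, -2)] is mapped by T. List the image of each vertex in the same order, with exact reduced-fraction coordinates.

T1 shear: y ← y + 2·x: (3, -5, -3) → (3, 1, -3); (3, 4, -2) → (3, 10, -2)
T2 scale by (-3, -3, 1/2): (3, 1, -3) → (-9, -3, -3/2); (3, 10, -2) → (-9, -30, -1)
T3 translate by (-3, 2, 2): (-9, -3, -3/2) → (-12, -1, 1/2); (-9, -30, -1) → (-12, -28, 1)
T4 shear: z ← z − 2·x: (-12, -1, 1/2) → (-12, -1, 49/2); (-12, -28, 1) → (-12, -28, 25)
T5 scale by (1/2, -2, -3): (-12, -1, 49/2) → (-6, 2, -147/2); (-12, -28, 25) → (-6, 56, -75)
T6 shear: x ← x − 1/2·y: (-6, 2, -147/2) → (-7, 2, -147/2); (-6, 56, -75) → (-34, 56, -75)

image vertices: (-7, 2, -147/2), (-34, 56, -75)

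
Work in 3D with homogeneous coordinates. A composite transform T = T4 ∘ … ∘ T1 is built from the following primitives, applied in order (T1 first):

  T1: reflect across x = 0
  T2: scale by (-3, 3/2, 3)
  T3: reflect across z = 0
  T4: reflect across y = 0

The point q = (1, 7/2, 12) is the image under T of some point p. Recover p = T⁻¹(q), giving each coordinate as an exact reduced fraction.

T1 = [-1 0 0 0; 0 1 0 0; 0 0 1 0; 0 0 0 1]
T2·T1 = [3 0 0 0; 0 3/2 0 0; 0 0 3 0; 0 0 0 1]
T3·…·T1 = [3 0 0 0; 0 3/2 0 0; 0 0 -3 0; 0 0 0 1]
T4·…·T1 = [3 0 0 0; 0 -3/2 0 0; 0 0 -3 0; 0 0 0 1]
det M = 27/2; M⁻¹ = [1/3 0 0 0; 0 -2/3 0 0; 0 0 -1/3 0; 0 0 0 1]
M⁻¹ · (1, 7/2, 12)ᵀ = (1/3, -7/3, -4)ᵀ

p = (1/3, -7/3, -4)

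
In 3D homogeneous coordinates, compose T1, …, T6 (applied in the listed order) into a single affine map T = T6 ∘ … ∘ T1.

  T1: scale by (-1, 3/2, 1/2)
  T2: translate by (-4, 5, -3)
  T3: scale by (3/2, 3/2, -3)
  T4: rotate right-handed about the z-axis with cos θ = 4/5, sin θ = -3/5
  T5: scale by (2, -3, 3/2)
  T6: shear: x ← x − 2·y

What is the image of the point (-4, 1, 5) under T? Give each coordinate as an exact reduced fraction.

T1 scale by (-1, 3/2, 1/2): (-4, 1, 5) → (4, 3/2, 5/2)
T2 translate by (-4, 5, -3): (4, 3/2, 5/2) → (0, 13/2, -1/2)
T3 scale by (3/2, 3/2, -3): (0, 13/2, -1/2) → (0, 39/4, 3/2)
T4 rotate right-handed about the z-axis with cos θ = 4/5, sin θ = -3/5: (0, 39/4, 3/2) → (117/20, 39/5, 3/2)
T5 scale by (2, -3, 3/2): (117/20, 39/5, 3/2) → (117/10, -117/5, 9/4)
T6 shear: x ← x − 2·y: (117/10, -117/5, 9/4) → (117/2, -117/5, 9/4)

T(p) = (117/2, -117/5, 9/4)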